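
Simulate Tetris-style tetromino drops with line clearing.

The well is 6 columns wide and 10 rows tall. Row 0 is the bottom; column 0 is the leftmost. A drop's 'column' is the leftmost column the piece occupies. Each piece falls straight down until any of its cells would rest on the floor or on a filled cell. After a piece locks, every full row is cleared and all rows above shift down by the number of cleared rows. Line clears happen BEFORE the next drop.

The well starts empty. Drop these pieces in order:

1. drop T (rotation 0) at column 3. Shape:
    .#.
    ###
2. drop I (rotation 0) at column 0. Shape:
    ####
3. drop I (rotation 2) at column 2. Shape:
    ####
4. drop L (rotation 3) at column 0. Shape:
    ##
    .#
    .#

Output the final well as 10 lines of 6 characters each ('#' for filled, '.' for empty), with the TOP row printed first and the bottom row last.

Drop 1: T rot0 at col 3 lands with bottom-row=0; cleared 0 line(s) (total 0); column heights now [0 0 0 1 2 1], max=2
Drop 2: I rot0 at col 0 lands with bottom-row=1; cleared 0 line(s) (total 0); column heights now [2 2 2 2 2 1], max=2
Drop 3: I rot2 at col 2 lands with bottom-row=2; cleared 0 line(s) (total 0); column heights now [2 2 3 3 3 3], max=3
Drop 4: L rot3 at col 0 lands with bottom-row=2; cleared 0 line(s) (total 0); column heights now [5 5 3 3 3 3], max=5

Answer: ......
......
......
......
......
##....
.#....
.#####
#####.
...###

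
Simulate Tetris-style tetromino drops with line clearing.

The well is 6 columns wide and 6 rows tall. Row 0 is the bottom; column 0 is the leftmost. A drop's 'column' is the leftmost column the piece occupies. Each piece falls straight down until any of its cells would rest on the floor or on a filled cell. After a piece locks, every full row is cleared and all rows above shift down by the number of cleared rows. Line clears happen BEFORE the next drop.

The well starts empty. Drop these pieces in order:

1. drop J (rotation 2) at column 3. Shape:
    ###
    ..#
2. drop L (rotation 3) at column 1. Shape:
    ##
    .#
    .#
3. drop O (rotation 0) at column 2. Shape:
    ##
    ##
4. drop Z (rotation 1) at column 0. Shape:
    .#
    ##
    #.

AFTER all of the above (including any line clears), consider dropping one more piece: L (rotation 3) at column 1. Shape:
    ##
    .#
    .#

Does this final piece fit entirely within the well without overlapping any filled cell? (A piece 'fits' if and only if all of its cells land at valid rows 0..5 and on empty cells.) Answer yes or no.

Answer: no

Derivation:
Drop 1: J rot2 at col 3 lands with bottom-row=0; cleared 0 line(s) (total 0); column heights now [0 0 0 2 2 2], max=2
Drop 2: L rot3 at col 1 lands with bottom-row=0; cleared 0 line(s) (total 0); column heights now [0 3 3 2 2 2], max=3
Drop 3: O rot0 at col 2 lands with bottom-row=3; cleared 0 line(s) (total 0); column heights now [0 3 5 5 2 2], max=5
Drop 4: Z rot1 at col 0 lands with bottom-row=2; cleared 0 line(s) (total 0); column heights now [4 5 5 5 2 2], max=5
Test piece L rot3 at col 1 (width 2): heights before test = [4 5 5 5 2 2]; fits = False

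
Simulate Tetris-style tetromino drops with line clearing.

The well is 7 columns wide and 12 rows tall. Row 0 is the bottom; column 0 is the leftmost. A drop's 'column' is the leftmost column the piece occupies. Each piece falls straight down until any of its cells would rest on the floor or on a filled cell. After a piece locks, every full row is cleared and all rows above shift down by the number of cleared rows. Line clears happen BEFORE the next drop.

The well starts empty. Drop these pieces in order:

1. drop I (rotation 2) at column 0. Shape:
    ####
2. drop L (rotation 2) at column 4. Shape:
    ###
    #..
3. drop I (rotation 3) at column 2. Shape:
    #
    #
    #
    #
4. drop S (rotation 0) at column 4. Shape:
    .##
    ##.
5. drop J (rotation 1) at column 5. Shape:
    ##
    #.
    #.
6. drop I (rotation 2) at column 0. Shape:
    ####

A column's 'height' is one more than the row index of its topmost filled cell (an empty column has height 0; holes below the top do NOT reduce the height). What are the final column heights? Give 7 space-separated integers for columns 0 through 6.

Answer: 6 6 6 6 3 7 7

Derivation:
Drop 1: I rot2 at col 0 lands with bottom-row=0; cleared 0 line(s) (total 0); column heights now [1 1 1 1 0 0 0], max=1
Drop 2: L rot2 at col 4 lands with bottom-row=0; cleared 0 line(s) (total 0); column heights now [1 1 1 1 2 2 2], max=2
Drop 3: I rot3 at col 2 lands with bottom-row=1; cleared 0 line(s) (total 0); column heights now [1 1 5 1 2 2 2], max=5
Drop 4: S rot0 at col 4 lands with bottom-row=2; cleared 0 line(s) (total 0); column heights now [1 1 5 1 3 4 4], max=5
Drop 5: J rot1 at col 5 lands with bottom-row=4; cleared 0 line(s) (total 0); column heights now [1 1 5 1 3 7 7], max=7
Drop 6: I rot2 at col 0 lands with bottom-row=5; cleared 0 line(s) (total 0); column heights now [6 6 6 6 3 7 7], max=7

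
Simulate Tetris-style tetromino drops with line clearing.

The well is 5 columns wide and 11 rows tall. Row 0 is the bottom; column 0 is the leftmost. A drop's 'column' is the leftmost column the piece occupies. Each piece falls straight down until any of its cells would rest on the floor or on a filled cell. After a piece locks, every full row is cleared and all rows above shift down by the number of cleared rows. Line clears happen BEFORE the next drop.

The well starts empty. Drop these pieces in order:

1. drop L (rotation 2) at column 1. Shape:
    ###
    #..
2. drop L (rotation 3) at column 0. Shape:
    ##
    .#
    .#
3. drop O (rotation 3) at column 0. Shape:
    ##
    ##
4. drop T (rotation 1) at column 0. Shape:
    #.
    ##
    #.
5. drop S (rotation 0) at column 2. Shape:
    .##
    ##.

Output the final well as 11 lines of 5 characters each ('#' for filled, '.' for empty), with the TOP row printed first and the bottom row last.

Drop 1: L rot2 at col 1 lands with bottom-row=0; cleared 0 line(s) (total 0); column heights now [0 2 2 2 0], max=2
Drop 2: L rot3 at col 0 lands with bottom-row=2; cleared 0 line(s) (total 0); column heights now [5 5 2 2 0], max=5
Drop 3: O rot3 at col 0 lands with bottom-row=5; cleared 0 line(s) (total 0); column heights now [7 7 2 2 0], max=7
Drop 4: T rot1 at col 0 lands with bottom-row=7; cleared 0 line(s) (total 0); column heights now [10 9 2 2 0], max=10
Drop 5: S rot0 at col 2 lands with bottom-row=2; cleared 0 line(s) (total 0); column heights now [10 9 3 4 4], max=10

Answer: .....
#....
##...
#....
##...
##...
##...
.#.##
.###.
.###.
.#...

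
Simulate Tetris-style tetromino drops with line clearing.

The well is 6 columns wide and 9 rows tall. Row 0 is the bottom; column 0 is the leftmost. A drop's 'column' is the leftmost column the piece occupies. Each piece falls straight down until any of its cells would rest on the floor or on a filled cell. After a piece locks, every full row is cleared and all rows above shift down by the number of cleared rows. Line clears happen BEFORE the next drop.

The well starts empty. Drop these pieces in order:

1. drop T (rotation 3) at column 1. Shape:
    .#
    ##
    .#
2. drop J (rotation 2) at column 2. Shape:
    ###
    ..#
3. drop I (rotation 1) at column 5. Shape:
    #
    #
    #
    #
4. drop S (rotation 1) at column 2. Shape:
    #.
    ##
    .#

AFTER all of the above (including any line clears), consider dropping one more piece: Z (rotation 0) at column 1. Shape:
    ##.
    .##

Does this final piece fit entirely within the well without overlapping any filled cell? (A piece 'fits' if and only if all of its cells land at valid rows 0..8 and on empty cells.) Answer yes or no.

Answer: yes

Derivation:
Drop 1: T rot3 at col 1 lands with bottom-row=0; cleared 0 line(s) (total 0); column heights now [0 2 3 0 0 0], max=3
Drop 2: J rot2 at col 2 lands with bottom-row=2; cleared 0 line(s) (total 0); column heights now [0 2 4 4 4 0], max=4
Drop 3: I rot1 at col 5 lands with bottom-row=0; cleared 0 line(s) (total 0); column heights now [0 2 4 4 4 4], max=4
Drop 4: S rot1 at col 2 lands with bottom-row=4; cleared 0 line(s) (total 0); column heights now [0 2 7 6 4 4], max=7
Test piece Z rot0 at col 1 (width 3): heights before test = [0 2 7 6 4 4]; fits = True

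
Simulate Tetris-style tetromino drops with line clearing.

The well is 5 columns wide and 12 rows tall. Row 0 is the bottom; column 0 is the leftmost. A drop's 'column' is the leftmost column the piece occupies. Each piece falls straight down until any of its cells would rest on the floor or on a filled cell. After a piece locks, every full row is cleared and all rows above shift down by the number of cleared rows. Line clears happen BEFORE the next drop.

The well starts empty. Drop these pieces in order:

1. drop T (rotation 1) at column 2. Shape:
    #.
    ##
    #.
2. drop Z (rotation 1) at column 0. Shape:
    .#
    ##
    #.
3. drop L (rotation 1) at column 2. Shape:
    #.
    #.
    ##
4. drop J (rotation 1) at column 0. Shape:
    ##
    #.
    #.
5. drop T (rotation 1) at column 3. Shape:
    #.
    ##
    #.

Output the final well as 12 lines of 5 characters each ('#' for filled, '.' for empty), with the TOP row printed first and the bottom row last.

Drop 1: T rot1 at col 2 lands with bottom-row=0; cleared 0 line(s) (total 0); column heights now [0 0 3 2 0], max=3
Drop 2: Z rot1 at col 0 lands with bottom-row=0; cleared 0 line(s) (total 0); column heights now [2 3 3 2 0], max=3
Drop 3: L rot1 at col 2 lands with bottom-row=3; cleared 0 line(s) (total 0); column heights now [2 3 6 4 0], max=6
Drop 4: J rot1 at col 0 lands with bottom-row=2; cleared 0 line(s) (total 0); column heights now [5 5 6 4 0], max=6
Drop 5: T rot1 at col 3 lands with bottom-row=4; cleared 0 line(s) (total 0); column heights now [5 5 6 7 6], max=7

Answer: .....
.....
.....
.....
.....
...#.
..###
####.
#.##.
###..
####.
#.#..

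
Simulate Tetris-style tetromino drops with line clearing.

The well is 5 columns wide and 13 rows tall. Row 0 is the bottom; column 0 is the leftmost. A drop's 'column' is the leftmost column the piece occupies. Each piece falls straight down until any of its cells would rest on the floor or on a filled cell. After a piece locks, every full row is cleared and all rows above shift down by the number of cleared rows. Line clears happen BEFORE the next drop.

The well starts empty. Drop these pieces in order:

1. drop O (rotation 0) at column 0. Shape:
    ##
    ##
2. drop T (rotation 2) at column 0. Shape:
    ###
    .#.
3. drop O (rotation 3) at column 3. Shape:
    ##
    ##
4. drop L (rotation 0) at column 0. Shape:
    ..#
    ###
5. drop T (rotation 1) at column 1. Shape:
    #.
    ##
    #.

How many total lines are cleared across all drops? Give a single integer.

Drop 1: O rot0 at col 0 lands with bottom-row=0; cleared 0 line(s) (total 0); column heights now [2 2 0 0 0], max=2
Drop 2: T rot2 at col 0 lands with bottom-row=2; cleared 0 line(s) (total 0); column heights now [4 4 4 0 0], max=4
Drop 3: O rot3 at col 3 lands with bottom-row=0; cleared 0 line(s) (total 0); column heights now [4 4 4 2 2], max=4
Drop 4: L rot0 at col 0 lands with bottom-row=4; cleared 0 line(s) (total 0); column heights now [5 5 6 2 2], max=6
Drop 5: T rot1 at col 1 lands with bottom-row=5; cleared 0 line(s) (total 0); column heights now [5 8 7 2 2], max=8

Answer: 0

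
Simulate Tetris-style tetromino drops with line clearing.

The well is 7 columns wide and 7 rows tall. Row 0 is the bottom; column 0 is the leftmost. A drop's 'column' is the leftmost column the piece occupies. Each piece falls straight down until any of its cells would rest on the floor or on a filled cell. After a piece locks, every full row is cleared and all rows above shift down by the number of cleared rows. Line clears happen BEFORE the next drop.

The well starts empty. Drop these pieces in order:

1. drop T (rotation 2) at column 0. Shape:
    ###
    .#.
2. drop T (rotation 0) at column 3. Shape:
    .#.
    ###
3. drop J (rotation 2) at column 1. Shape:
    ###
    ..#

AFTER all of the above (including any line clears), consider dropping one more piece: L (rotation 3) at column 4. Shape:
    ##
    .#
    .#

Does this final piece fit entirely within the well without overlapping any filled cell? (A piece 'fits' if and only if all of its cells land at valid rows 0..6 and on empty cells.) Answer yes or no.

Answer: yes

Derivation:
Drop 1: T rot2 at col 0 lands with bottom-row=0; cleared 0 line(s) (total 0); column heights now [2 2 2 0 0 0 0], max=2
Drop 2: T rot0 at col 3 lands with bottom-row=0; cleared 0 line(s) (total 0); column heights now [2 2 2 1 2 1 0], max=2
Drop 3: J rot2 at col 1 lands with bottom-row=1; cleared 0 line(s) (total 0); column heights now [2 3 3 3 2 1 0], max=3
Test piece L rot3 at col 4 (width 2): heights before test = [2 3 3 3 2 1 0]; fits = True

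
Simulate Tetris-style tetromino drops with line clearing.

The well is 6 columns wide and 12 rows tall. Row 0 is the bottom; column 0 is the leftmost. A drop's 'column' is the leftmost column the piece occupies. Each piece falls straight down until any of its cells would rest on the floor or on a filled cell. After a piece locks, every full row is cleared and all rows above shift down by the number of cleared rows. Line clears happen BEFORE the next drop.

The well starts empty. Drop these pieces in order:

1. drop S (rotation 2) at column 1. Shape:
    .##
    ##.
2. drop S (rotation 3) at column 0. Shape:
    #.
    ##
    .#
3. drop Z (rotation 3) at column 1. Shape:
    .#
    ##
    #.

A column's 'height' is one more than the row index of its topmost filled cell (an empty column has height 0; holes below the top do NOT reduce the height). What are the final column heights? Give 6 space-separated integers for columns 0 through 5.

Answer: 4 5 6 2 0 0

Derivation:
Drop 1: S rot2 at col 1 lands with bottom-row=0; cleared 0 line(s) (total 0); column heights now [0 1 2 2 0 0], max=2
Drop 2: S rot3 at col 0 lands with bottom-row=1; cleared 0 line(s) (total 0); column heights now [4 3 2 2 0 0], max=4
Drop 3: Z rot3 at col 1 lands with bottom-row=3; cleared 0 line(s) (total 0); column heights now [4 5 6 2 0 0], max=6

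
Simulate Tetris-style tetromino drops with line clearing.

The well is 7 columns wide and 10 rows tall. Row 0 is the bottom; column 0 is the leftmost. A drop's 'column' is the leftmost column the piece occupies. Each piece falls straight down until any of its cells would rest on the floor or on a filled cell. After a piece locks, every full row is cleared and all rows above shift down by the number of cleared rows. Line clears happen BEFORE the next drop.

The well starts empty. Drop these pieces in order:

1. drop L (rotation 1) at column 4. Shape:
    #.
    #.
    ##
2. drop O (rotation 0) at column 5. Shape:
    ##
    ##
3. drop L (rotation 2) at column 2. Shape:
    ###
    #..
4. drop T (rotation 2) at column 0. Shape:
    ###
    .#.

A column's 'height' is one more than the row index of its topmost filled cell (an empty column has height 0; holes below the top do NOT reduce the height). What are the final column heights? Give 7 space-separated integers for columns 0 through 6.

Drop 1: L rot1 at col 4 lands with bottom-row=0; cleared 0 line(s) (total 0); column heights now [0 0 0 0 3 1 0], max=3
Drop 2: O rot0 at col 5 lands with bottom-row=1; cleared 0 line(s) (total 0); column heights now [0 0 0 0 3 3 3], max=3
Drop 3: L rot2 at col 2 lands with bottom-row=2; cleared 0 line(s) (total 0); column heights now [0 0 4 4 4 3 3], max=4
Drop 4: T rot2 at col 0 lands with bottom-row=3; cleared 0 line(s) (total 0); column heights now [5 5 5 4 4 3 3], max=5

Answer: 5 5 5 4 4 3 3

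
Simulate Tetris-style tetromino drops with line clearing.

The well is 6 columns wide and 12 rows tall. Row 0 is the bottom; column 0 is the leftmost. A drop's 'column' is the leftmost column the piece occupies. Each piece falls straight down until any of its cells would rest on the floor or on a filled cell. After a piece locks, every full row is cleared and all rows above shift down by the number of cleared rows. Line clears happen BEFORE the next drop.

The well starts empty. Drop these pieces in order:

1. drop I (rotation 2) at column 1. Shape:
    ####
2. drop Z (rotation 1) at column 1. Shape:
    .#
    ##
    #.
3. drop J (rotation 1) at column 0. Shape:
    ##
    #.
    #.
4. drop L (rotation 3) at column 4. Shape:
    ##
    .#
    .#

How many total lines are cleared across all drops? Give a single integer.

Drop 1: I rot2 at col 1 lands with bottom-row=0; cleared 0 line(s) (total 0); column heights now [0 1 1 1 1 0], max=1
Drop 2: Z rot1 at col 1 lands with bottom-row=1; cleared 0 line(s) (total 0); column heights now [0 3 4 1 1 0], max=4
Drop 3: J rot1 at col 0 lands with bottom-row=1; cleared 0 line(s) (total 0); column heights now [4 4 4 1 1 0], max=4
Drop 4: L rot3 at col 4 lands with bottom-row=0; cleared 0 line(s) (total 0); column heights now [4 4 4 1 3 3], max=4

Answer: 0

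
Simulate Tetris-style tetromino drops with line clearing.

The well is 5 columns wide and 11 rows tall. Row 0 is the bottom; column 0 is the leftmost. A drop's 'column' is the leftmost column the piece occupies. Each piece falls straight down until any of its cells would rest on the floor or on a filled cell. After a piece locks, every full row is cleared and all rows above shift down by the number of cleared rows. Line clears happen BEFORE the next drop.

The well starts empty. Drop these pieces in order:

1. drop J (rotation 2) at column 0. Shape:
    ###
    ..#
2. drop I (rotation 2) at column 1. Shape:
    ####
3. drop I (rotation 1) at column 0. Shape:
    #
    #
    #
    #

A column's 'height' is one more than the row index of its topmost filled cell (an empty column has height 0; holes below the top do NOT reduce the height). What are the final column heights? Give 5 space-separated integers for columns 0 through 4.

Drop 1: J rot2 at col 0 lands with bottom-row=0; cleared 0 line(s) (total 0); column heights now [2 2 2 0 0], max=2
Drop 2: I rot2 at col 1 lands with bottom-row=2; cleared 0 line(s) (total 0); column heights now [2 3 3 3 3], max=3
Drop 3: I rot1 at col 0 lands with bottom-row=2; cleared 1 line(s) (total 1); column heights now [5 2 2 0 0], max=5

Answer: 5 2 2 0 0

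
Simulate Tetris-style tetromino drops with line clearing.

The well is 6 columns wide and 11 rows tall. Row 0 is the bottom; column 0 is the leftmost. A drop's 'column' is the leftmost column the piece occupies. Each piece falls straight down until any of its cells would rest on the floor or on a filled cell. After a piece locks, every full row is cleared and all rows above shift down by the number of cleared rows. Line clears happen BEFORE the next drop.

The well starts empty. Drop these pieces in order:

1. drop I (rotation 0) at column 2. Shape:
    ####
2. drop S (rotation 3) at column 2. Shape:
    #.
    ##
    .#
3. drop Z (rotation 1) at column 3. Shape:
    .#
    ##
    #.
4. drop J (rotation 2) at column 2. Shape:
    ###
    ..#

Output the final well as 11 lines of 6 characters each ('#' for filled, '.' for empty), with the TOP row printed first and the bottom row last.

Answer: ......
......
......
..###.
....#.
....#.
...##.
..##..
..##..
...#..
..####

Derivation:
Drop 1: I rot0 at col 2 lands with bottom-row=0; cleared 0 line(s) (total 0); column heights now [0 0 1 1 1 1], max=1
Drop 2: S rot3 at col 2 lands with bottom-row=1; cleared 0 line(s) (total 0); column heights now [0 0 4 3 1 1], max=4
Drop 3: Z rot1 at col 3 lands with bottom-row=3; cleared 0 line(s) (total 0); column heights now [0 0 4 5 6 1], max=6
Drop 4: J rot2 at col 2 lands with bottom-row=6; cleared 0 line(s) (total 0); column heights now [0 0 8 8 8 1], max=8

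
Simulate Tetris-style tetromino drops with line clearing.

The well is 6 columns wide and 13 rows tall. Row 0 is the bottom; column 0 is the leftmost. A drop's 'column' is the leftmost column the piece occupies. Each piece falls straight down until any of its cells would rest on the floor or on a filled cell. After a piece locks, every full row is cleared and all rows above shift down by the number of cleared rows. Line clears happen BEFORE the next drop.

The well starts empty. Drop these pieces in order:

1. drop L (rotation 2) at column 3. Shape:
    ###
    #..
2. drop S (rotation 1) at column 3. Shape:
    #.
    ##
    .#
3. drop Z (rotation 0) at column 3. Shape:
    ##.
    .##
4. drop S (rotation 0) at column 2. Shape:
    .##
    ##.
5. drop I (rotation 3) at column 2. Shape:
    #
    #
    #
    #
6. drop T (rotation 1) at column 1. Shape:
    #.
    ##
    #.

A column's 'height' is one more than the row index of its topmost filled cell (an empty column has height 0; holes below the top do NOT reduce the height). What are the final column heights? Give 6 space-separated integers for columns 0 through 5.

Answer: 0 13 12 8 8 5

Derivation:
Drop 1: L rot2 at col 3 lands with bottom-row=0; cleared 0 line(s) (total 0); column heights now [0 0 0 2 2 2], max=2
Drop 2: S rot1 at col 3 lands with bottom-row=2; cleared 0 line(s) (total 0); column heights now [0 0 0 5 4 2], max=5
Drop 3: Z rot0 at col 3 lands with bottom-row=4; cleared 0 line(s) (total 0); column heights now [0 0 0 6 6 5], max=6
Drop 4: S rot0 at col 2 lands with bottom-row=6; cleared 0 line(s) (total 0); column heights now [0 0 7 8 8 5], max=8
Drop 5: I rot3 at col 2 lands with bottom-row=7; cleared 0 line(s) (total 0); column heights now [0 0 11 8 8 5], max=11
Drop 6: T rot1 at col 1 lands with bottom-row=10; cleared 0 line(s) (total 0); column heights now [0 13 12 8 8 5], max=13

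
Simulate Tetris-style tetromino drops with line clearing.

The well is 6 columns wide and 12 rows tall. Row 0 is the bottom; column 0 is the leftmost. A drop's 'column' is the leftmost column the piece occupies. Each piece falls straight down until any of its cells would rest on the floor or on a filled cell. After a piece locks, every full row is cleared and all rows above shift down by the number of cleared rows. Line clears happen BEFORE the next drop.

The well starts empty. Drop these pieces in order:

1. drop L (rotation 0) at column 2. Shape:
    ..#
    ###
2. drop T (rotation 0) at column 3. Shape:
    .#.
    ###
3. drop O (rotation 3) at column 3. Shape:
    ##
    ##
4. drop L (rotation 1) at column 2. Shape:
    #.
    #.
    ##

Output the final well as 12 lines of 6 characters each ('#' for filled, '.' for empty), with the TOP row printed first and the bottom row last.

Drop 1: L rot0 at col 2 lands with bottom-row=0; cleared 0 line(s) (total 0); column heights now [0 0 1 1 2 0], max=2
Drop 2: T rot0 at col 3 lands with bottom-row=2; cleared 0 line(s) (total 0); column heights now [0 0 1 3 4 3], max=4
Drop 3: O rot3 at col 3 lands with bottom-row=4; cleared 0 line(s) (total 0); column heights now [0 0 1 6 6 3], max=6
Drop 4: L rot1 at col 2 lands with bottom-row=6; cleared 0 line(s) (total 0); column heights now [0 0 9 7 6 3], max=9

Answer: ......
......
......
..#...
..#...
..##..
...##.
...##.
....#.
...###
....#.
..###.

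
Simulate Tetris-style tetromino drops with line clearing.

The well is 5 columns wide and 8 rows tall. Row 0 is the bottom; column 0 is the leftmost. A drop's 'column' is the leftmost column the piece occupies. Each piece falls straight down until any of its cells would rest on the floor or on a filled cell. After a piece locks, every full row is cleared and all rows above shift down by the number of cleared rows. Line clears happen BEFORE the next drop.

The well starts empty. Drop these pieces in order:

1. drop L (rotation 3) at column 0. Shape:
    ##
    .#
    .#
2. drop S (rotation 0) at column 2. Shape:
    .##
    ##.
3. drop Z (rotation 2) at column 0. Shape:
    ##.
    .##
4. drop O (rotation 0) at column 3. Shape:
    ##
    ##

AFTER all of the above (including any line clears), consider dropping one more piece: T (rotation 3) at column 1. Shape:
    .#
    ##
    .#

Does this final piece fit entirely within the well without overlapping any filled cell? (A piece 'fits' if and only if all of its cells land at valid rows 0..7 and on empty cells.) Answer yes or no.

Answer: yes

Derivation:
Drop 1: L rot3 at col 0 lands with bottom-row=0; cleared 0 line(s) (total 0); column heights now [3 3 0 0 0], max=3
Drop 2: S rot0 at col 2 lands with bottom-row=0; cleared 0 line(s) (total 0); column heights now [3 3 1 2 2], max=3
Drop 3: Z rot2 at col 0 lands with bottom-row=3; cleared 0 line(s) (total 0); column heights now [5 5 4 2 2], max=5
Drop 4: O rot0 at col 3 lands with bottom-row=2; cleared 0 line(s) (total 0); column heights now [5 5 4 4 4], max=5
Test piece T rot3 at col 1 (width 2): heights before test = [5 5 4 4 4]; fits = True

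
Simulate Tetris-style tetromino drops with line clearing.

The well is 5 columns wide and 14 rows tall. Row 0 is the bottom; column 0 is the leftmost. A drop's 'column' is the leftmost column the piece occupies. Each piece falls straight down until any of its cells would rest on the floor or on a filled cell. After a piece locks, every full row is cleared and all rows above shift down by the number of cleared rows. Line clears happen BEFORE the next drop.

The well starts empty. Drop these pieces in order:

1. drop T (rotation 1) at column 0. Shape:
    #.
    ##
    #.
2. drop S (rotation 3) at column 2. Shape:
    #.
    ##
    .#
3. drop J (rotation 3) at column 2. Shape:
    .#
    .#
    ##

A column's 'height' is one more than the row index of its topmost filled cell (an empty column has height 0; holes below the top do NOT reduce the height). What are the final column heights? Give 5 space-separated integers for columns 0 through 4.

Answer: 3 2 4 6 0

Derivation:
Drop 1: T rot1 at col 0 lands with bottom-row=0; cleared 0 line(s) (total 0); column heights now [3 2 0 0 0], max=3
Drop 2: S rot3 at col 2 lands with bottom-row=0; cleared 0 line(s) (total 0); column heights now [3 2 3 2 0], max=3
Drop 3: J rot3 at col 2 lands with bottom-row=3; cleared 0 line(s) (total 0); column heights now [3 2 4 6 0], max=6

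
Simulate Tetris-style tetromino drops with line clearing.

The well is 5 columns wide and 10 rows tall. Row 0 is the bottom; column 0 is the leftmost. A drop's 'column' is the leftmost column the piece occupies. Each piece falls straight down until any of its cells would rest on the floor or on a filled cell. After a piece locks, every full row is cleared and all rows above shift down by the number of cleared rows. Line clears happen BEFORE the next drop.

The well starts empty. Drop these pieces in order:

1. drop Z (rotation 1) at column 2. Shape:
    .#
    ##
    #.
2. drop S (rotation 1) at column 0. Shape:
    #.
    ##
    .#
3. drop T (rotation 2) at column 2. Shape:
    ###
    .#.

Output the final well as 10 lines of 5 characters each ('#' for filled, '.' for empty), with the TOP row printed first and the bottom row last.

Answer: .....
.....
.....
.....
.....
..###
...#.
#..#.
####.
.##..

Derivation:
Drop 1: Z rot1 at col 2 lands with bottom-row=0; cleared 0 line(s) (total 0); column heights now [0 0 2 3 0], max=3
Drop 2: S rot1 at col 0 lands with bottom-row=0; cleared 0 line(s) (total 0); column heights now [3 2 2 3 0], max=3
Drop 3: T rot2 at col 2 lands with bottom-row=3; cleared 0 line(s) (total 0); column heights now [3 2 5 5 5], max=5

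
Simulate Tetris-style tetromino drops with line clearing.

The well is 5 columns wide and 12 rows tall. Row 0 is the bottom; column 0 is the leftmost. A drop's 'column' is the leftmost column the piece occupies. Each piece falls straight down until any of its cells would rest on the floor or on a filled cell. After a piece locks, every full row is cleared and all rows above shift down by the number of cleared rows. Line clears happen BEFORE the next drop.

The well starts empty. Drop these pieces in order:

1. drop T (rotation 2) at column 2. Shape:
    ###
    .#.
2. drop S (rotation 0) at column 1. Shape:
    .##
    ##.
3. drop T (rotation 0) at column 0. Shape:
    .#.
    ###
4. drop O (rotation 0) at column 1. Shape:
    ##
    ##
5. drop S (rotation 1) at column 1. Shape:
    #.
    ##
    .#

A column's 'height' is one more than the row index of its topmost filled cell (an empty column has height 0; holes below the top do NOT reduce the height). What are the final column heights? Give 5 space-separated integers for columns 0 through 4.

Answer: 5 11 10 4 2

Derivation:
Drop 1: T rot2 at col 2 lands with bottom-row=0; cleared 0 line(s) (total 0); column heights now [0 0 2 2 2], max=2
Drop 2: S rot0 at col 1 lands with bottom-row=2; cleared 0 line(s) (total 0); column heights now [0 3 4 4 2], max=4
Drop 3: T rot0 at col 0 lands with bottom-row=4; cleared 0 line(s) (total 0); column heights now [5 6 5 4 2], max=6
Drop 4: O rot0 at col 1 lands with bottom-row=6; cleared 0 line(s) (total 0); column heights now [5 8 8 4 2], max=8
Drop 5: S rot1 at col 1 lands with bottom-row=8; cleared 0 line(s) (total 0); column heights now [5 11 10 4 2], max=11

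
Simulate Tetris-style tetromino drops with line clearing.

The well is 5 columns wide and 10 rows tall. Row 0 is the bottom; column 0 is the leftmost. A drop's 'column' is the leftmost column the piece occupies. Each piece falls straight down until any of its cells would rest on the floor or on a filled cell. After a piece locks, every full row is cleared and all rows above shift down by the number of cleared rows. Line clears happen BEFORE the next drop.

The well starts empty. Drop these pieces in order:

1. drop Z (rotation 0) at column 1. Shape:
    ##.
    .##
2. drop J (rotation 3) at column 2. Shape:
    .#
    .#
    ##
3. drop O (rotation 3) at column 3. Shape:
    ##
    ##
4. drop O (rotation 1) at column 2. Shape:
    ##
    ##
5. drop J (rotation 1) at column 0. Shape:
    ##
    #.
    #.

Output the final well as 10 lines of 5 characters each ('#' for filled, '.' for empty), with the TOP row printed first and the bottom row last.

Answer: .....
..##.
..##.
...##
...##
...#.
...#.
####.
###..
#.##.

Derivation:
Drop 1: Z rot0 at col 1 lands with bottom-row=0; cleared 0 line(s) (total 0); column heights now [0 2 2 1 0], max=2
Drop 2: J rot3 at col 2 lands with bottom-row=2; cleared 0 line(s) (total 0); column heights now [0 2 3 5 0], max=5
Drop 3: O rot3 at col 3 lands with bottom-row=5; cleared 0 line(s) (total 0); column heights now [0 2 3 7 7], max=7
Drop 4: O rot1 at col 2 lands with bottom-row=7; cleared 0 line(s) (total 0); column heights now [0 2 9 9 7], max=9
Drop 5: J rot1 at col 0 lands with bottom-row=0; cleared 0 line(s) (total 0); column heights now [3 3 9 9 7], max=9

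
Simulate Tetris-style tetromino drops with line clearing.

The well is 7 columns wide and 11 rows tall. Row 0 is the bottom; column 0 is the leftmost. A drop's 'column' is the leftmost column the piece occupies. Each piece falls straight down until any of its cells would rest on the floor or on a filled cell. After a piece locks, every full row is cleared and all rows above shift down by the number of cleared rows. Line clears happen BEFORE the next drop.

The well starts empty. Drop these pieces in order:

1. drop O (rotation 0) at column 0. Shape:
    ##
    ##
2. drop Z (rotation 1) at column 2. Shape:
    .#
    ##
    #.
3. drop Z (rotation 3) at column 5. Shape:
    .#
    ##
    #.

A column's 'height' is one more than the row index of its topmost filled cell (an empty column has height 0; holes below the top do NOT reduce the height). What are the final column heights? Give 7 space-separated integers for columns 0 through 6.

Drop 1: O rot0 at col 0 lands with bottom-row=0; cleared 0 line(s) (total 0); column heights now [2 2 0 0 0 0 0], max=2
Drop 2: Z rot1 at col 2 lands with bottom-row=0; cleared 0 line(s) (total 0); column heights now [2 2 2 3 0 0 0], max=3
Drop 3: Z rot3 at col 5 lands with bottom-row=0; cleared 0 line(s) (total 0); column heights now [2 2 2 3 0 2 3], max=3

Answer: 2 2 2 3 0 2 3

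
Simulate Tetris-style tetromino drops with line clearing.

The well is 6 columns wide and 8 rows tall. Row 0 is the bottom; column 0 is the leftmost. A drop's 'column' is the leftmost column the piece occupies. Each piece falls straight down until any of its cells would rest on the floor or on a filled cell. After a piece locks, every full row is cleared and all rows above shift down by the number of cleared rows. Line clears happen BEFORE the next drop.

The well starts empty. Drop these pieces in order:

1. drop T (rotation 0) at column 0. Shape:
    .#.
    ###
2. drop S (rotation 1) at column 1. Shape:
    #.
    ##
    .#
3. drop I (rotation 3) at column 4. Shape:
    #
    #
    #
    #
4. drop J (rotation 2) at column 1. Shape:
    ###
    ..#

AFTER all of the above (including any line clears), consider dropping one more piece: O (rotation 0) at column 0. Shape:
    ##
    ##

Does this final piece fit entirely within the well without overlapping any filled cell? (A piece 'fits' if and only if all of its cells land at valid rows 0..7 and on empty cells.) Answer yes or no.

Drop 1: T rot0 at col 0 lands with bottom-row=0; cleared 0 line(s) (total 0); column heights now [1 2 1 0 0 0], max=2
Drop 2: S rot1 at col 1 lands with bottom-row=1; cleared 0 line(s) (total 0); column heights now [1 4 3 0 0 0], max=4
Drop 3: I rot3 at col 4 lands with bottom-row=0; cleared 0 line(s) (total 0); column heights now [1 4 3 0 4 0], max=4
Drop 4: J rot2 at col 1 lands with bottom-row=3; cleared 0 line(s) (total 0); column heights now [1 5 5 5 4 0], max=5
Test piece O rot0 at col 0 (width 2): heights before test = [1 5 5 5 4 0]; fits = True

Answer: yes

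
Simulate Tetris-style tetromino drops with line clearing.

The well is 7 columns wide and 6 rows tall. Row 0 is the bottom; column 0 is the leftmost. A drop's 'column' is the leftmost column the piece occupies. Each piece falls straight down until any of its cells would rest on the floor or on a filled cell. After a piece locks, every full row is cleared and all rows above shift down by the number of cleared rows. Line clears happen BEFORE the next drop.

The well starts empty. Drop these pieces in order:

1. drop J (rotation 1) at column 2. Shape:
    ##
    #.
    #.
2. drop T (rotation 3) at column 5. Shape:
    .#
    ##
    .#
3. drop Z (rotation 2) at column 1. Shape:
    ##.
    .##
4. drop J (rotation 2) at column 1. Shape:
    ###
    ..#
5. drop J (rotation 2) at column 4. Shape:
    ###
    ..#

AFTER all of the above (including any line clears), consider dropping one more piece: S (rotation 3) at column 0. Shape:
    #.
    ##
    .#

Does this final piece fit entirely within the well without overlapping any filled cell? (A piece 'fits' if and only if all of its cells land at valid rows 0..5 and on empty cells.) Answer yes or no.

Answer: no

Derivation:
Drop 1: J rot1 at col 2 lands with bottom-row=0; cleared 0 line(s) (total 0); column heights now [0 0 3 3 0 0 0], max=3
Drop 2: T rot3 at col 5 lands with bottom-row=0; cleared 0 line(s) (total 0); column heights now [0 0 3 3 0 2 3], max=3
Drop 3: Z rot2 at col 1 lands with bottom-row=3; cleared 0 line(s) (total 0); column heights now [0 5 5 4 0 2 3], max=5
Drop 4: J rot2 at col 1 lands with bottom-row=4; cleared 0 line(s) (total 0); column heights now [0 6 6 6 0 2 3], max=6
Drop 5: J rot2 at col 4 lands with bottom-row=3; cleared 0 line(s) (total 0); column heights now [0 6 6 6 5 5 5], max=6
Test piece S rot3 at col 0 (width 2): heights before test = [0 6 6 6 5 5 5]; fits = False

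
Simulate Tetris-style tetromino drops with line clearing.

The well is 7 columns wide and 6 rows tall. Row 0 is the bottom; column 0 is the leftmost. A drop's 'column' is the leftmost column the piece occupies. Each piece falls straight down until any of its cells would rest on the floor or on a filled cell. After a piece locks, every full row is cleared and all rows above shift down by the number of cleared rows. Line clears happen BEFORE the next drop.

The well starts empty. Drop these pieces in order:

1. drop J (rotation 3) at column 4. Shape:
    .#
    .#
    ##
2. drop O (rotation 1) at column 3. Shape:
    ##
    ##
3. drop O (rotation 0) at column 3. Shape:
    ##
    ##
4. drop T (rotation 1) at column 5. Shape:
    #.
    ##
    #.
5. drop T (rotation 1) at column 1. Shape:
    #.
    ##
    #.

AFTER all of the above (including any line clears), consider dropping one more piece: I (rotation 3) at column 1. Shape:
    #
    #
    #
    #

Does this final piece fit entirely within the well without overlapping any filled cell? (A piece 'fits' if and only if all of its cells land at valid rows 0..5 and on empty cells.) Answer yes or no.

Drop 1: J rot3 at col 4 lands with bottom-row=0; cleared 0 line(s) (total 0); column heights now [0 0 0 0 1 3 0], max=3
Drop 2: O rot1 at col 3 lands with bottom-row=1; cleared 0 line(s) (total 0); column heights now [0 0 0 3 3 3 0], max=3
Drop 3: O rot0 at col 3 lands with bottom-row=3; cleared 0 line(s) (total 0); column heights now [0 0 0 5 5 3 0], max=5
Drop 4: T rot1 at col 5 lands with bottom-row=3; cleared 0 line(s) (total 0); column heights now [0 0 0 5 5 6 5], max=6
Drop 5: T rot1 at col 1 lands with bottom-row=0; cleared 0 line(s) (total 0); column heights now [0 3 2 5 5 6 5], max=6
Test piece I rot3 at col 1 (width 1): heights before test = [0 3 2 5 5 6 5]; fits = False

Answer: no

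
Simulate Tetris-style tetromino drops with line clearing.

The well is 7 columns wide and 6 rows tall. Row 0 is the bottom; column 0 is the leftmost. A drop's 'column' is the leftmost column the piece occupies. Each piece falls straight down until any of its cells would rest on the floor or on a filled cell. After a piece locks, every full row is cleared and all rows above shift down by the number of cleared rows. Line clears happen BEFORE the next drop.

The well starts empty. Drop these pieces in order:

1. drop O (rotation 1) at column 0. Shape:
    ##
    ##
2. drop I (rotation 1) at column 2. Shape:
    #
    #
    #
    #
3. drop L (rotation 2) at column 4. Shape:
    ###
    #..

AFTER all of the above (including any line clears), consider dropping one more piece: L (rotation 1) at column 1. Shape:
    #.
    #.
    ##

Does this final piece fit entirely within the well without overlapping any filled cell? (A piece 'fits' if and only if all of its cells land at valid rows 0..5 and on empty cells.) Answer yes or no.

Drop 1: O rot1 at col 0 lands with bottom-row=0; cleared 0 line(s) (total 0); column heights now [2 2 0 0 0 0 0], max=2
Drop 2: I rot1 at col 2 lands with bottom-row=0; cleared 0 line(s) (total 0); column heights now [2 2 4 0 0 0 0], max=4
Drop 3: L rot2 at col 4 lands with bottom-row=0; cleared 0 line(s) (total 0); column heights now [2 2 4 0 2 2 2], max=4
Test piece L rot1 at col 1 (width 2): heights before test = [2 2 4 0 2 2 2]; fits = False

Answer: no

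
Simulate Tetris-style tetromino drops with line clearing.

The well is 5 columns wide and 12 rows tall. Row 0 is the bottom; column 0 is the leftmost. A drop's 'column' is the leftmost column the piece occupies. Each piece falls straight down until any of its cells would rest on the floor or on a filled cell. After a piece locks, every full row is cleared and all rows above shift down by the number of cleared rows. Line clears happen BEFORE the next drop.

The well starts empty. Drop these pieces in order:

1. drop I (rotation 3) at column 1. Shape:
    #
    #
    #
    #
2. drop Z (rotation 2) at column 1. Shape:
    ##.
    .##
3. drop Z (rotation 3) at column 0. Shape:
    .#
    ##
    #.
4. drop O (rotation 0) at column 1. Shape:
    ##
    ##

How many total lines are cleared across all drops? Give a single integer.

Answer: 0

Derivation:
Drop 1: I rot3 at col 1 lands with bottom-row=0; cleared 0 line(s) (total 0); column heights now [0 4 0 0 0], max=4
Drop 2: Z rot2 at col 1 lands with bottom-row=3; cleared 0 line(s) (total 0); column heights now [0 5 5 4 0], max=5
Drop 3: Z rot3 at col 0 lands with bottom-row=4; cleared 0 line(s) (total 0); column heights now [6 7 5 4 0], max=7
Drop 4: O rot0 at col 1 lands with bottom-row=7; cleared 0 line(s) (total 0); column heights now [6 9 9 4 0], max=9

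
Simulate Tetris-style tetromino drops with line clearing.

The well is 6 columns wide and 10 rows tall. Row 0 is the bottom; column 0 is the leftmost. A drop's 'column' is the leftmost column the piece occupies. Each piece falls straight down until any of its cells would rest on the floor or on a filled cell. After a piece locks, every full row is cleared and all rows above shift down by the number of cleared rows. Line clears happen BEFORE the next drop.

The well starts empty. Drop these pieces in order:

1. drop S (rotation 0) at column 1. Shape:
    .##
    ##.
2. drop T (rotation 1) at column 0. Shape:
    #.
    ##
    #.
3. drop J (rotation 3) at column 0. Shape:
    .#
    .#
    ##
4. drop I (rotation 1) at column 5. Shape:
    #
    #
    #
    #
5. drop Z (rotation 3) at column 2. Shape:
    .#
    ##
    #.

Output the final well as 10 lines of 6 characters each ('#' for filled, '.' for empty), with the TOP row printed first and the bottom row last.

Answer: ......
......
......
......
.#....
.#.#..
####.#
#.#..#
####.#
###..#

Derivation:
Drop 1: S rot0 at col 1 lands with bottom-row=0; cleared 0 line(s) (total 0); column heights now [0 1 2 2 0 0], max=2
Drop 2: T rot1 at col 0 lands with bottom-row=0; cleared 0 line(s) (total 0); column heights now [3 2 2 2 0 0], max=3
Drop 3: J rot3 at col 0 lands with bottom-row=3; cleared 0 line(s) (total 0); column heights now [4 6 2 2 0 0], max=6
Drop 4: I rot1 at col 5 lands with bottom-row=0; cleared 0 line(s) (total 0); column heights now [4 6 2 2 0 4], max=6
Drop 5: Z rot3 at col 2 lands with bottom-row=2; cleared 0 line(s) (total 0); column heights now [4 6 4 5 0 4], max=6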